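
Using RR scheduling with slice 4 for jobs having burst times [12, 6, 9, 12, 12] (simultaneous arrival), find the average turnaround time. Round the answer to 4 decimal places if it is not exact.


Time quantum = 4
Execution trace:
  J1 runs 4 units, time = 4
  J2 runs 4 units, time = 8
  J3 runs 4 units, time = 12
  J4 runs 4 units, time = 16
  J5 runs 4 units, time = 20
  J1 runs 4 units, time = 24
  J2 runs 2 units, time = 26
  J3 runs 4 units, time = 30
  J4 runs 4 units, time = 34
  J5 runs 4 units, time = 38
  J1 runs 4 units, time = 42
  J3 runs 1 units, time = 43
  J4 runs 4 units, time = 47
  J5 runs 4 units, time = 51
Finish times: [42, 26, 43, 47, 51]
Average turnaround = 209/5 = 41.8

41.8


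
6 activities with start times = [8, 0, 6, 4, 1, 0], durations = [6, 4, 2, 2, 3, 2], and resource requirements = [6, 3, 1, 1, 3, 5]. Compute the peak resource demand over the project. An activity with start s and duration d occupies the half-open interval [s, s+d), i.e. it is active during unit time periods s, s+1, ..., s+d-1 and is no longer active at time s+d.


Each activity i is active on [start_i, start_i + duration_i).
Compute total resource usage per time slot:
  t=0: active resources = [3, 5], total = 8
  t=1: active resources = [3, 3, 5], total = 11
  t=2: active resources = [3, 3], total = 6
  t=3: active resources = [3, 3], total = 6
  t=4: active resources = [1], total = 1
  t=5: active resources = [1], total = 1
  t=6: active resources = [1], total = 1
  t=7: active resources = [1], total = 1
  t=8: active resources = [6], total = 6
  t=9: active resources = [6], total = 6
  t=10: active resources = [6], total = 6
  t=11: active resources = [6], total = 6
  t=12: active resources = [6], total = 6
  t=13: active resources = [6], total = 6
Peak resource demand = 11

11


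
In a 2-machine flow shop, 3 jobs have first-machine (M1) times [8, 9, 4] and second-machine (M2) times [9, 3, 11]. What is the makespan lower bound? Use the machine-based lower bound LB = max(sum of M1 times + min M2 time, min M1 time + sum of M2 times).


LB1 = sum(M1 times) + min(M2 times) = 21 + 3 = 24
LB2 = min(M1 times) + sum(M2 times) = 4 + 23 = 27
Lower bound = max(LB1, LB2) = max(24, 27) = 27

27


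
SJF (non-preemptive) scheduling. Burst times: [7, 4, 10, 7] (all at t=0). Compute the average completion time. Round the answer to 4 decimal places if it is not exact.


SJF order (ascending): [4, 7, 7, 10]
Completion times:
  Job 1: burst=4, C=4
  Job 2: burst=7, C=11
  Job 3: burst=7, C=18
  Job 4: burst=10, C=28
Average completion = 61/4 = 15.25

15.25


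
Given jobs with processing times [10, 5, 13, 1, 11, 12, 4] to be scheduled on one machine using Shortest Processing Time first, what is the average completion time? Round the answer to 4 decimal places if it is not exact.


Sort jobs by processing time (SPT order): [1, 4, 5, 10, 11, 12, 13]
Compute completion times sequentially:
  Job 1: processing = 1, completes at 1
  Job 2: processing = 4, completes at 5
  Job 3: processing = 5, completes at 10
  Job 4: processing = 10, completes at 20
  Job 5: processing = 11, completes at 31
  Job 6: processing = 12, completes at 43
  Job 7: processing = 13, completes at 56
Sum of completion times = 166
Average completion time = 166/7 = 23.7143

23.7143


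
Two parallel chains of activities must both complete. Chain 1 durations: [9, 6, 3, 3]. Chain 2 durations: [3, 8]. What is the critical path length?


Path A total = 9 + 6 + 3 + 3 = 21
Path B total = 3 + 8 = 11
Critical path = longest path = max(21, 11) = 21

21


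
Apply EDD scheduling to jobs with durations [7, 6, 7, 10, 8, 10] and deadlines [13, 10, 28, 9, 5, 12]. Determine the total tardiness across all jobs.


Sort by due date (EDD order): [(8, 5), (10, 9), (6, 10), (10, 12), (7, 13), (7, 28)]
Compute completion times and tardiness:
  Job 1: p=8, d=5, C=8, tardiness=max(0,8-5)=3
  Job 2: p=10, d=9, C=18, tardiness=max(0,18-9)=9
  Job 3: p=6, d=10, C=24, tardiness=max(0,24-10)=14
  Job 4: p=10, d=12, C=34, tardiness=max(0,34-12)=22
  Job 5: p=7, d=13, C=41, tardiness=max(0,41-13)=28
  Job 6: p=7, d=28, C=48, tardiness=max(0,48-28)=20
Total tardiness = 96

96


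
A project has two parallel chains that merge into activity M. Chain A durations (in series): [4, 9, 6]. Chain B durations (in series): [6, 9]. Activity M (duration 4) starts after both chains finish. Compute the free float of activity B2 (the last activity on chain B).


ES(B2) = sum of predecessors on chain B = 6
EF(B2) = ES + duration = 6 + 9 = 15
Successor of B2 is M. ES(M) = max(sum(A), sum(B)) = max(19, 15) = 19
Free float = ES(successor) - EF(current) = 19 - 15 = 4

4


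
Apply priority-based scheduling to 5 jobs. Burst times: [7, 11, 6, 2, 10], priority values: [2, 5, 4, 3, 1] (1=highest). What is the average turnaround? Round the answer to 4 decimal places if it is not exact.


Sort by priority (ascending = highest first):
Order: [(1, 10), (2, 7), (3, 2), (4, 6), (5, 11)]
Completion times:
  Priority 1, burst=10, C=10
  Priority 2, burst=7, C=17
  Priority 3, burst=2, C=19
  Priority 4, burst=6, C=25
  Priority 5, burst=11, C=36
Average turnaround = 107/5 = 21.4

21.4


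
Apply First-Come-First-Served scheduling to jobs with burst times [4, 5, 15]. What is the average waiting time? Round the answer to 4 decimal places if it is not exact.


FCFS order (as given): [4, 5, 15]
Waiting times:
  Job 1: wait = 0
  Job 2: wait = 4
  Job 3: wait = 9
Sum of waiting times = 13
Average waiting time = 13/3 = 4.3333

4.3333


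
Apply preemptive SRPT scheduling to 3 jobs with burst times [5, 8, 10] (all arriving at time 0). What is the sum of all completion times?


Since all jobs arrive at t=0, SRPT equals SPT ordering.
SPT order: [5, 8, 10]
Completion times:
  Job 1: p=5, C=5
  Job 2: p=8, C=13
  Job 3: p=10, C=23
Total completion time = 5 + 13 + 23 = 41

41


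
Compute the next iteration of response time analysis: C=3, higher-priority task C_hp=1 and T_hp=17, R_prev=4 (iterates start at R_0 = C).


R_next = C + ceil(R_prev / T_hp) * C_hp
ceil(4 / 17) = ceil(0.2353) = 1
Interference = 1 * 1 = 1
R_next = 3 + 1 = 4
R_next = R_prev, so the iteration has converged (response time = 4).

4


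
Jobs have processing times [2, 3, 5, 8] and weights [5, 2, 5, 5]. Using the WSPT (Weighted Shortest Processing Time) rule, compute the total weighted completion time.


Compute p/w ratios and sort ascending (WSPT): [(2, 5), (5, 5), (3, 2), (8, 5)]
Compute weighted completion times:
  Job (p=2,w=5): C=2, w*C=5*2=10
  Job (p=5,w=5): C=7, w*C=5*7=35
  Job (p=3,w=2): C=10, w*C=2*10=20
  Job (p=8,w=5): C=18, w*C=5*18=90
Total weighted completion time = 155

155


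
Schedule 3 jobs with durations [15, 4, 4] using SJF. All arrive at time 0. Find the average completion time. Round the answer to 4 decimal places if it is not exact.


SJF order (ascending): [4, 4, 15]
Completion times:
  Job 1: burst=4, C=4
  Job 2: burst=4, C=8
  Job 3: burst=15, C=23
Average completion = 35/3 = 11.6667

11.6667


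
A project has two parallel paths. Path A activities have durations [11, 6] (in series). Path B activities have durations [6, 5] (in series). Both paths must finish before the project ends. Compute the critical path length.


Path A total = 11 + 6 = 17
Path B total = 6 + 5 = 11
Critical path = longest path = max(17, 11) = 17

17


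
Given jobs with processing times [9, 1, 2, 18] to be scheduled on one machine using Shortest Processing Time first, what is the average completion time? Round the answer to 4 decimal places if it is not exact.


Sort jobs by processing time (SPT order): [1, 2, 9, 18]
Compute completion times sequentially:
  Job 1: processing = 1, completes at 1
  Job 2: processing = 2, completes at 3
  Job 3: processing = 9, completes at 12
  Job 4: processing = 18, completes at 30
Sum of completion times = 46
Average completion time = 46/4 = 11.5

11.5


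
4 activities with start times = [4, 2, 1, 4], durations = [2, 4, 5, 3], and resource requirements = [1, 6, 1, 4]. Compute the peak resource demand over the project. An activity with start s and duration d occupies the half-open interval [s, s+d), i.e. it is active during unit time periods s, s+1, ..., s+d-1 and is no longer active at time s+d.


Each activity i is active on [start_i, start_i + duration_i).
Compute total resource usage per time slot:
  t=0: active resources = [], total = 0
  t=1: active resources = [1], total = 1
  t=2: active resources = [6, 1], total = 7
  t=3: active resources = [6, 1], total = 7
  t=4: active resources = [1, 6, 1, 4], total = 12
  t=5: active resources = [1, 6, 1, 4], total = 12
  t=6: active resources = [4], total = 4
Peak resource demand = 12

12


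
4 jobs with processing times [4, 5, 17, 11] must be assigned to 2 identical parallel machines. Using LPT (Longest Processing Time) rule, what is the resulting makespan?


Sort jobs in decreasing order (LPT): [17, 11, 5, 4]
Assign each job to the least loaded machine:
  Machine 1: jobs [17], load = 17
  Machine 2: jobs [11, 5, 4], load = 20
Makespan = max load = 20

20


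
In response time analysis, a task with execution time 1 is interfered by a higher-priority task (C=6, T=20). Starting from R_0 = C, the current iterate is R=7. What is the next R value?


R_next = C + ceil(R_prev / T_hp) * C_hp
ceil(7 / 20) = ceil(0.35) = 1
Interference = 1 * 6 = 6
R_next = 1 + 6 = 7
R_next = R_prev, so the iteration has converged (response time = 7).

7


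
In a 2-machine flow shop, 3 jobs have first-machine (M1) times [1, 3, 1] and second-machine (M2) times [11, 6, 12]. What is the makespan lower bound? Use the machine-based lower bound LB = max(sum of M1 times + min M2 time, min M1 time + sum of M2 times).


LB1 = sum(M1 times) + min(M2 times) = 5 + 6 = 11
LB2 = min(M1 times) + sum(M2 times) = 1 + 29 = 30
Lower bound = max(LB1, LB2) = max(11, 30) = 30

30


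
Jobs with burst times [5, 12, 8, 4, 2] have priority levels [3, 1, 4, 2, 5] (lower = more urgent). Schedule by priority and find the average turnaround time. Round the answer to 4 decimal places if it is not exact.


Sort by priority (ascending = highest first):
Order: [(1, 12), (2, 4), (3, 5), (4, 8), (5, 2)]
Completion times:
  Priority 1, burst=12, C=12
  Priority 2, burst=4, C=16
  Priority 3, burst=5, C=21
  Priority 4, burst=8, C=29
  Priority 5, burst=2, C=31
Average turnaround = 109/5 = 21.8

21.8


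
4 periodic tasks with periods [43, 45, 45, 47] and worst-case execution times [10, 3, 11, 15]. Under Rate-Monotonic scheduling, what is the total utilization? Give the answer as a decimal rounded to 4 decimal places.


Compute individual utilizations (exact fractions):
  Task 1: C/T = 10/43 (approx. 0.2326)
  Task 2: C/T = 3/45 = 1/15 (approx. 0.0667)
  Task 3: C/T = 11/45 (approx. 0.2444)
  Task 4: C/T = 15/47 (approx. 0.3191)
Total utilization U = 10/43 + 1/15 + 11/45 + 15/47 = 78469/90945
Rounded to 4 decimal places: U = 0.8628
RM (Liu & Layland) bound for 4 tasks = 0.756828; compare with U = 78469/90945 (approx. 0.862818)
bound < U <= 1, so the RM sufficient condition is not met (inconclusive; an exact test such as response-time analysis is needed).

0.8628


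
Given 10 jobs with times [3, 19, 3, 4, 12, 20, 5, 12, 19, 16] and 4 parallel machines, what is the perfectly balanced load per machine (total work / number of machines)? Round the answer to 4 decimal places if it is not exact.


Total processing time = 3 + 19 + 3 + 4 + 12 + 20 + 5 + 12 + 19 + 16 = 113
Number of machines = 4
Ideal balanced load = 113 / 4 = 28.25

28.25


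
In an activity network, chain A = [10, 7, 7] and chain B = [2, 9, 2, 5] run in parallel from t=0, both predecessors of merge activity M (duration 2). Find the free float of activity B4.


ES(B4) = sum of predecessors on chain B = 13
EF(B4) = ES + duration = 13 + 5 = 18
Successor of B4 is M. ES(M) = max(sum(A), sum(B)) = max(24, 18) = 24
Free float = ES(successor) - EF(current) = 24 - 18 = 6

6


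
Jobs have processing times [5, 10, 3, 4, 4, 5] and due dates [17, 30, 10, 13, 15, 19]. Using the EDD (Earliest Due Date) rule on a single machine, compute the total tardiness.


Sort by due date (EDD order): [(3, 10), (4, 13), (4, 15), (5, 17), (5, 19), (10, 30)]
Compute completion times and tardiness:
  Job 1: p=3, d=10, C=3, tardiness=max(0,3-10)=0
  Job 2: p=4, d=13, C=7, tardiness=max(0,7-13)=0
  Job 3: p=4, d=15, C=11, tardiness=max(0,11-15)=0
  Job 4: p=5, d=17, C=16, tardiness=max(0,16-17)=0
  Job 5: p=5, d=19, C=21, tardiness=max(0,21-19)=2
  Job 6: p=10, d=30, C=31, tardiness=max(0,31-30)=1
Total tardiness = 3

3


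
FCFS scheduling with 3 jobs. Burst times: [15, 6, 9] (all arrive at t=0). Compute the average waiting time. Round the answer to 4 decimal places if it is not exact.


FCFS order (as given): [15, 6, 9]
Waiting times:
  Job 1: wait = 0
  Job 2: wait = 15
  Job 3: wait = 21
Sum of waiting times = 36
Average waiting time = 36/3 = 12.0

12.0


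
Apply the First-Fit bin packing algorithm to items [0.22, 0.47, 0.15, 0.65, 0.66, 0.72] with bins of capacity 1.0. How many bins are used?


Place items sequentially using First-Fit:
  Item 0.22 -> new Bin 1
  Item 0.47 -> Bin 1 (now 0.69)
  Item 0.15 -> Bin 1 (now 0.84)
  Item 0.65 -> new Bin 2
  Item 0.66 -> new Bin 3
  Item 0.72 -> new Bin 4
Total bins used = 4

4


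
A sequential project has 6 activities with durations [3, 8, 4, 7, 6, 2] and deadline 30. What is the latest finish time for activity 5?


LF(activity 5) = deadline - sum of successor durations
Successors: activities 6 through 6 with durations [2]
Sum of successor durations = 2
LF = 30 - 2 = 28

28


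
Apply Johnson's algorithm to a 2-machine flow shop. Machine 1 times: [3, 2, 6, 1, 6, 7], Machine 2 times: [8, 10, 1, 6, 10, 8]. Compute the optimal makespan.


Apply Johnson's rule:
  Group 1 (a <= b): [(4, 1, 6), (2, 2, 10), (1, 3, 8), (5, 6, 10), (6, 7, 8)]
  Group 2 (a > b): [(3, 6, 1)]
Optimal job order: [4, 2, 1, 5, 6, 3]
Schedule:
  Job 4: M1 done at 1, M2 done at 7
  Job 2: M1 done at 3, M2 done at 17
  Job 1: M1 done at 6, M2 done at 25
  Job 5: M1 done at 12, M2 done at 35
  Job 6: M1 done at 19, M2 done at 43
  Job 3: M1 done at 25, M2 done at 44
Makespan = 44

44


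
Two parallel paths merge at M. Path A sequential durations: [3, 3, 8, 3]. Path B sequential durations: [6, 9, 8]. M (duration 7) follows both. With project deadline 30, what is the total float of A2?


Forward pass: ES(A2) = sum of predecessors on chain A = 3
EF = ES + duration = 3 + 3 = 6
Backward pass: LF(M) = deadline = 30; LS(M) = 30 - 7 = 23
LF(A2) = LS(M) - sum(successors on chain A) = 23 - 11 = 12
LS = LF - duration = 12 - 3 = 9
Total float = LS - ES = 9 - 3 = 6

6


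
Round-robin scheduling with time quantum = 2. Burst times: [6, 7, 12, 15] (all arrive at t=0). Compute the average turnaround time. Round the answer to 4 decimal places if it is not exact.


Time quantum = 2
Execution trace:
  J1 runs 2 units, time = 2
  J2 runs 2 units, time = 4
  J3 runs 2 units, time = 6
  J4 runs 2 units, time = 8
  J1 runs 2 units, time = 10
  J2 runs 2 units, time = 12
  J3 runs 2 units, time = 14
  J4 runs 2 units, time = 16
  J1 runs 2 units, time = 18
  J2 runs 2 units, time = 20
  J3 runs 2 units, time = 22
  J4 runs 2 units, time = 24
  J2 runs 1 units, time = 25
  J3 runs 2 units, time = 27
  J4 runs 2 units, time = 29
  J3 runs 2 units, time = 31
  J4 runs 2 units, time = 33
  J3 runs 2 units, time = 35
  J4 runs 2 units, time = 37
  J4 runs 2 units, time = 39
  J4 runs 1 units, time = 40
Finish times: [18, 25, 35, 40]
Average turnaround = 118/4 = 29.5

29.5


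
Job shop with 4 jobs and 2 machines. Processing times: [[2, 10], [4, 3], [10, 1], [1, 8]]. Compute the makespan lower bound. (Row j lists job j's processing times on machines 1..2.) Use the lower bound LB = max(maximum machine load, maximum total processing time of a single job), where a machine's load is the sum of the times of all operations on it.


Machine loads:
  Machine 1: 2 + 4 + 10 + 1 = 17
  Machine 2: 10 + 3 + 1 + 8 = 22
Max machine load = 22
Job totals:
  Job 1: 12
  Job 2: 7
  Job 3: 11
  Job 4: 9
Max job total = 12
Lower bound = max(22, 12) = 22

22


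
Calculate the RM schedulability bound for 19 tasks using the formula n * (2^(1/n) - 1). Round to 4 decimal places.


Compute 2^(1/19) = 1.0371550444
Subtract 1: 1.0371550444 - 1 = 0.0371550444
Multiply by n: 19 * 0.0371550444 = 0.7059458436
Round to 4 dp: 0.7059

0.7059


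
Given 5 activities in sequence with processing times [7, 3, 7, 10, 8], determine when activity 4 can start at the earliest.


Activity 4 starts after activities 1 through 3 complete.
Predecessor durations: [7, 3, 7]
ES = 7 + 3 + 7 = 17

17


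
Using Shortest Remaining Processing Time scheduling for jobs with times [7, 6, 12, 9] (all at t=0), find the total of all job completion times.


Since all jobs arrive at t=0, SRPT equals SPT ordering.
SPT order: [6, 7, 9, 12]
Completion times:
  Job 1: p=6, C=6
  Job 2: p=7, C=13
  Job 3: p=9, C=22
  Job 4: p=12, C=34
Total completion time = 6 + 13 + 22 + 34 = 75

75


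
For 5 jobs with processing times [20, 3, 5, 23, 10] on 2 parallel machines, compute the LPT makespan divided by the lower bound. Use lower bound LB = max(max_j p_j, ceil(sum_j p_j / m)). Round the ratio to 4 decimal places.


LPT order: [23, 20, 10, 5, 3]
Machine loads after assignment: [31, 30]
LPT makespan = 31
Lower bound = max(max_job, ceil(total/2)) = max(23, 31) = 31
Ratio = 31 / 31 = 1.0

1.0


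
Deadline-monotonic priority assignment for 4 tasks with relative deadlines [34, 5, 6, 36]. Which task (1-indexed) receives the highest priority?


Sort tasks by relative deadline (ascending):
  Task 2: deadline = 5
  Task 3: deadline = 6
  Task 1: deadline = 34
  Task 4: deadline = 36
Priority order (highest first): [2, 3, 1, 4]
Highest priority task = 2

2


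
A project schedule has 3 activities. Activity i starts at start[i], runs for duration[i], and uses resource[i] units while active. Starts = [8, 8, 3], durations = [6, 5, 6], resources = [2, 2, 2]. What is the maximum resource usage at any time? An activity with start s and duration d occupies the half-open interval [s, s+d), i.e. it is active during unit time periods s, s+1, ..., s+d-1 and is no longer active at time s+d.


Each activity i is active on [start_i, start_i + duration_i).
Compute total resource usage per time slot:
  t=0: active resources = [], total = 0
  t=1: active resources = [], total = 0
  t=2: active resources = [], total = 0
  t=3: active resources = [2], total = 2
  t=4: active resources = [2], total = 2
  t=5: active resources = [2], total = 2
  t=6: active resources = [2], total = 2
  t=7: active resources = [2], total = 2
  t=8: active resources = [2, 2, 2], total = 6
  t=9: active resources = [2, 2], total = 4
  t=10: active resources = [2, 2], total = 4
  t=11: active resources = [2, 2], total = 4
  t=12: active resources = [2, 2], total = 4
  t=13: active resources = [2], total = 2
Peak resource demand = 6

6


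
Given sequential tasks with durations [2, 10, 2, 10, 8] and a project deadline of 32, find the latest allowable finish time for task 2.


LF(activity 2) = deadline - sum of successor durations
Successors: activities 3 through 5 with durations [2, 10, 8]
Sum of successor durations = 20
LF = 32 - 20 = 12

12


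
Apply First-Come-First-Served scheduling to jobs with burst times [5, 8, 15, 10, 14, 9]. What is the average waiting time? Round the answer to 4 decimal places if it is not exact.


FCFS order (as given): [5, 8, 15, 10, 14, 9]
Waiting times:
  Job 1: wait = 0
  Job 2: wait = 5
  Job 3: wait = 13
  Job 4: wait = 28
  Job 5: wait = 38
  Job 6: wait = 52
Sum of waiting times = 136
Average waiting time = 136/6 = 22.6667

22.6667


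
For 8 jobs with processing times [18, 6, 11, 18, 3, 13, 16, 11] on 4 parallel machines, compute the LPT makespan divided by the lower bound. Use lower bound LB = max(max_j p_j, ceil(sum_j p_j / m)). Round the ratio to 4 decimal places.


LPT order: [18, 18, 16, 13, 11, 11, 6, 3]
Machine loads after assignment: [24, 21, 27, 24]
LPT makespan = 27
Lower bound = max(max_job, ceil(total/4)) = max(18, 24) = 24
Ratio = 27 / 24 = 1.125

1.125


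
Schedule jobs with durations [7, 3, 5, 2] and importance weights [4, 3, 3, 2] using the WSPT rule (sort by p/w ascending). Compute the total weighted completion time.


Compute p/w ratios and sort ascending (WSPT): [(3, 3), (2, 2), (5, 3), (7, 4)]
Compute weighted completion times:
  Job (p=3,w=3): C=3, w*C=3*3=9
  Job (p=2,w=2): C=5, w*C=2*5=10
  Job (p=5,w=3): C=10, w*C=3*10=30
  Job (p=7,w=4): C=17, w*C=4*17=68
Total weighted completion time = 117

117


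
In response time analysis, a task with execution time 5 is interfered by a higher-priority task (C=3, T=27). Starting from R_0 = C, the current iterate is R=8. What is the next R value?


R_next = C + ceil(R_prev / T_hp) * C_hp
ceil(8 / 27) = ceil(0.2963) = 1
Interference = 1 * 3 = 3
R_next = 5 + 3 = 8
R_next = R_prev, so the iteration has converged (response time = 8).

8


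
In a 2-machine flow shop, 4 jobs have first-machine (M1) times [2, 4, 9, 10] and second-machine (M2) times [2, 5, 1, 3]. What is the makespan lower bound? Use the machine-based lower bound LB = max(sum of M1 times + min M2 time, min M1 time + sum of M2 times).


LB1 = sum(M1 times) + min(M2 times) = 25 + 1 = 26
LB2 = min(M1 times) + sum(M2 times) = 2 + 11 = 13
Lower bound = max(LB1, LB2) = max(26, 13) = 26

26


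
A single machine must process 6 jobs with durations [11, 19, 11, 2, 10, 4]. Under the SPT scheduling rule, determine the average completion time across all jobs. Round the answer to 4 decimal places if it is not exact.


Sort jobs by processing time (SPT order): [2, 4, 10, 11, 11, 19]
Compute completion times sequentially:
  Job 1: processing = 2, completes at 2
  Job 2: processing = 4, completes at 6
  Job 3: processing = 10, completes at 16
  Job 4: processing = 11, completes at 27
  Job 5: processing = 11, completes at 38
  Job 6: processing = 19, completes at 57
Sum of completion times = 146
Average completion time = 146/6 = 24.3333

24.3333


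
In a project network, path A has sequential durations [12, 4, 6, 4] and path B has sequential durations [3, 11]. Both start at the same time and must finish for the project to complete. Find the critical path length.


Path A total = 12 + 4 + 6 + 4 = 26
Path B total = 3 + 11 = 14
Critical path = longest path = max(26, 14) = 26

26


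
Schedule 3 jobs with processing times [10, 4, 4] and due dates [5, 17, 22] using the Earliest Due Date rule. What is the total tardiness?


Sort by due date (EDD order): [(10, 5), (4, 17), (4, 22)]
Compute completion times and tardiness:
  Job 1: p=10, d=5, C=10, tardiness=max(0,10-5)=5
  Job 2: p=4, d=17, C=14, tardiness=max(0,14-17)=0
  Job 3: p=4, d=22, C=18, tardiness=max(0,18-22)=0
Total tardiness = 5

5


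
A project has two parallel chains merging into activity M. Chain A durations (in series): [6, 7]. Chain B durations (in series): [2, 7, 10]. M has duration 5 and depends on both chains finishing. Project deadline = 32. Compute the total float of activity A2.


Forward pass: ES(A2) = sum of predecessors on chain A = 6
EF = ES + duration = 6 + 7 = 13
Backward pass: LF(M) = deadline = 32; LS(M) = 32 - 5 = 27
LF(A2) = LS(M) - sum(successors on chain A) = 27 - 0 = 27
LS = LF - duration = 27 - 7 = 20
Total float = LS - ES = 20 - 6 = 14

14


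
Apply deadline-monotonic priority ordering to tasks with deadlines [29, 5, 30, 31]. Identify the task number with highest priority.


Sort tasks by relative deadline (ascending):
  Task 2: deadline = 5
  Task 1: deadline = 29
  Task 3: deadline = 30
  Task 4: deadline = 31
Priority order (highest first): [2, 1, 3, 4]
Highest priority task = 2

2


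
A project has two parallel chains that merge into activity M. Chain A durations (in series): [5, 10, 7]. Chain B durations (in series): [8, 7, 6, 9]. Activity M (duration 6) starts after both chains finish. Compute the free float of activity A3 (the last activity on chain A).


ES(A3) = sum of predecessors on chain A = 15
EF(A3) = ES + duration = 15 + 7 = 22
Successor of A3 is M. ES(M) = max(sum(A), sum(B)) = max(22, 30) = 30
Free float = ES(successor) - EF(current) = 30 - 22 = 8

8


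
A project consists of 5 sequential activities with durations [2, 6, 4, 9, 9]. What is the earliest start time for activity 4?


Activity 4 starts after activities 1 through 3 complete.
Predecessor durations: [2, 6, 4]
ES = 2 + 6 + 4 = 12

12


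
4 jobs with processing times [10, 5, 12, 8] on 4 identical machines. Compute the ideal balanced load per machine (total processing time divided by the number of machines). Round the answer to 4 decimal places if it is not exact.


Total processing time = 10 + 5 + 12 + 8 = 35
Number of machines = 4
Ideal balanced load = 35 / 4 = 8.75

8.75


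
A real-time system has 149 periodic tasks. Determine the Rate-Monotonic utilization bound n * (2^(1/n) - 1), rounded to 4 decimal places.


Compute 2^(1/149) = 1.0046628318
Subtract 1: 1.0046628318 - 1 = 0.0046628318
Multiply by n: 149 * 0.0046628318 = 0.6947619382
Round to 4 dp: 0.6948

0.6948


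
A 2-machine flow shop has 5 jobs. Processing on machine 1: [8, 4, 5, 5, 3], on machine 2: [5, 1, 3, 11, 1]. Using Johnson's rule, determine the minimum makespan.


Apply Johnson's rule:
  Group 1 (a <= b): [(4, 5, 11)]
  Group 2 (a > b): [(1, 8, 5), (3, 5, 3), (2, 4, 1), (5, 3, 1)]
Optimal job order: [4, 1, 3, 2, 5]
Schedule:
  Job 4: M1 done at 5, M2 done at 16
  Job 1: M1 done at 13, M2 done at 21
  Job 3: M1 done at 18, M2 done at 24
  Job 2: M1 done at 22, M2 done at 25
  Job 5: M1 done at 25, M2 done at 26
Makespan = 26

26


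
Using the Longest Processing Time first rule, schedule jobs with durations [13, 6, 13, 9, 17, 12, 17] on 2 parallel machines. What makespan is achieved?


Sort jobs in decreasing order (LPT): [17, 17, 13, 13, 12, 9, 6]
Assign each job to the least loaded machine:
  Machine 1: jobs [17, 13, 12], load = 42
  Machine 2: jobs [17, 13, 9, 6], load = 45
Makespan = max load = 45

45


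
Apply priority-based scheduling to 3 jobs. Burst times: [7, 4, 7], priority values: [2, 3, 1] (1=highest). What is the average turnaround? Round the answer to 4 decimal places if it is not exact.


Sort by priority (ascending = highest first):
Order: [(1, 7), (2, 7), (3, 4)]
Completion times:
  Priority 1, burst=7, C=7
  Priority 2, burst=7, C=14
  Priority 3, burst=4, C=18
Average turnaround = 39/3 = 13.0

13.0


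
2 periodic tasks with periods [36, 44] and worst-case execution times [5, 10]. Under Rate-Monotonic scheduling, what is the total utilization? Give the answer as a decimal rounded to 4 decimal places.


Compute individual utilizations (exact fractions):
  Task 1: C/T = 5/36 (approx. 0.1389)
  Task 2: C/T = 10/44 = 5/22 (approx. 0.2273)
Total utilization U = 5/36 + 5/22 = 145/396
Rounded to 4 decimal places: U = 0.3662
RM (Liu & Layland) bound for 2 tasks = 0.828427; compare with U = 145/396 (approx. 0.366162)
U <= bound, so schedulable by RM sufficient condition.

0.3662


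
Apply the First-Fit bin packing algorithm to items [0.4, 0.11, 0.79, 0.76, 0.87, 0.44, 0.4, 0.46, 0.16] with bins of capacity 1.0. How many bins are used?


Place items sequentially using First-Fit:
  Item 0.4 -> new Bin 1
  Item 0.11 -> Bin 1 (now 0.51)
  Item 0.79 -> new Bin 2
  Item 0.76 -> new Bin 3
  Item 0.87 -> new Bin 4
  Item 0.44 -> Bin 1 (now 0.95)
  Item 0.4 -> new Bin 5
  Item 0.46 -> Bin 5 (now 0.86)
  Item 0.16 -> Bin 2 (now 0.95)
Total bins used = 5

5


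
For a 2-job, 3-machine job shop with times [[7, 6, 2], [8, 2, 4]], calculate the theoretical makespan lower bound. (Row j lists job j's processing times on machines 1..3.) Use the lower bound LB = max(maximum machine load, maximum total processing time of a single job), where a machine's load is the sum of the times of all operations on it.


Machine loads:
  Machine 1: 7 + 8 = 15
  Machine 2: 6 + 2 = 8
  Machine 3: 2 + 4 = 6
Max machine load = 15
Job totals:
  Job 1: 15
  Job 2: 14
Max job total = 15
Lower bound = max(15, 15) = 15

15


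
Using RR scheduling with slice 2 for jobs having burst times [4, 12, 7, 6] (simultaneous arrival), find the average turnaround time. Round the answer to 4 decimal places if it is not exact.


Time quantum = 2
Execution trace:
  J1 runs 2 units, time = 2
  J2 runs 2 units, time = 4
  J3 runs 2 units, time = 6
  J4 runs 2 units, time = 8
  J1 runs 2 units, time = 10
  J2 runs 2 units, time = 12
  J3 runs 2 units, time = 14
  J4 runs 2 units, time = 16
  J2 runs 2 units, time = 18
  J3 runs 2 units, time = 20
  J4 runs 2 units, time = 22
  J2 runs 2 units, time = 24
  J3 runs 1 units, time = 25
  J2 runs 2 units, time = 27
  J2 runs 2 units, time = 29
Finish times: [10, 29, 25, 22]
Average turnaround = 86/4 = 21.5

21.5


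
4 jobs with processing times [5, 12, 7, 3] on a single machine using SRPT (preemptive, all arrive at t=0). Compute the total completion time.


Since all jobs arrive at t=0, SRPT equals SPT ordering.
SPT order: [3, 5, 7, 12]
Completion times:
  Job 1: p=3, C=3
  Job 2: p=5, C=8
  Job 3: p=7, C=15
  Job 4: p=12, C=27
Total completion time = 3 + 8 + 15 + 27 = 53

53


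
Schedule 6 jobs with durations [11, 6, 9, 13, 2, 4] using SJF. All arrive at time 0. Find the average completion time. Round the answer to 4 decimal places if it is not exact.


SJF order (ascending): [2, 4, 6, 9, 11, 13]
Completion times:
  Job 1: burst=2, C=2
  Job 2: burst=4, C=6
  Job 3: burst=6, C=12
  Job 4: burst=9, C=21
  Job 5: burst=11, C=32
  Job 6: burst=13, C=45
Average completion = 118/6 = 19.6667

19.6667


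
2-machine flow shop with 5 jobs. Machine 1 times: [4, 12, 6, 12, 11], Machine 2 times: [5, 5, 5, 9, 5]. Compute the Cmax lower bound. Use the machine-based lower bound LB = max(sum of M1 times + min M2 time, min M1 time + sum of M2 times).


LB1 = sum(M1 times) + min(M2 times) = 45 + 5 = 50
LB2 = min(M1 times) + sum(M2 times) = 4 + 29 = 33
Lower bound = max(LB1, LB2) = max(50, 33) = 50

50


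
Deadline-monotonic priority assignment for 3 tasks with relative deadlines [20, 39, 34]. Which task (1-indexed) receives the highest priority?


Sort tasks by relative deadline (ascending):
  Task 1: deadline = 20
  Task 3: deadline = 34
  Task 2: deadline = 39
Priority order (highest first): [1, 3, 2]
Highest priority task = 1

1


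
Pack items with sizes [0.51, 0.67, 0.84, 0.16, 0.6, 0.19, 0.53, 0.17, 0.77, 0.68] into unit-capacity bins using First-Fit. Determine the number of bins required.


Place items sequentially using First-Fit:
  Item 0.51 -> new Bin 1
  Item 0.67 -> new Bin 2
  Item 0.84 -> new Bin 3
  Item 0.16 -> Bin 1 (now 0.67)
  Item 0.6 -> new Bin 4
  Item 0.19 -> Bin 1 (now 0.86)
  Item 0.53 -> new Bin 5
  Item 0.17 -> Bin 2 (now 0.84)
  Item 0.77 -> new Bin 6
  Item 0.68 -> new Bin 7
Total bins used = 7

7


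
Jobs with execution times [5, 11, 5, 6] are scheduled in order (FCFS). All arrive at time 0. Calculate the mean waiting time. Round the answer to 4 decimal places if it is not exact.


FCFS order (as given): [5, 11, 5, 6]
Waiting times:
  Job 1: wait = 0
  Job 2: wait = 5
  Job 3: wait = 16
  Job 4: wait = 21
Sum of waiting times = 42
Average waiting time = 42/4 = 10.5

10.5


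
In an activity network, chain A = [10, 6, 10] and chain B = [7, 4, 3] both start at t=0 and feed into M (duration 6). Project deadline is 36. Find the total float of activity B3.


Forward pass: ES(B3) = sum of predecessors on chain B = 11
EF = ES + duration = 11 + 3 = 14
Backward pass: LF(M) = deadline = 36; LS(M) = 36 - 6 = 30
LF(B3) = LS(M) - sum(successors on chain B) = 30 - 0 = 30
LS = LF - duration = 30 - 3 = 27
Total float = LS - ES = 27 - 11 = 16

16


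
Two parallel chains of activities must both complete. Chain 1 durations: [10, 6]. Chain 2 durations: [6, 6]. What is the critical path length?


Path A total = 10 + 6 = 16
Path B total = 6 + 6 = 12
Critical path = longest path = max(16, 12) = 16

16


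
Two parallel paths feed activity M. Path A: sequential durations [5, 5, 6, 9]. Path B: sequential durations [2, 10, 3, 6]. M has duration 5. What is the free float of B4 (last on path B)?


ES(B4) = sum of predecessors on chain B = 15
EF(B4) = ES + duration = 15 + 6 = 21
Successor of B4 is M. ES(M) = max(sum(A), sum(B)) = max(25, 21) = 25
Free float = ES(successor) - EF(current) = 25 - 21 = 4

4


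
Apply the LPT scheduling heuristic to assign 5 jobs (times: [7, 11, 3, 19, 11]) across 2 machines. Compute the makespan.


Sort jobs in decreasing order (LPT): [19, 11, 11, 7, 3]
Assign each job to the least loaded machine:
  Machine 1: jobs [19, 7], load = 26
  Machine 2: jobs [11, 11, 3], load = 25
Makespan = max load = 26

26


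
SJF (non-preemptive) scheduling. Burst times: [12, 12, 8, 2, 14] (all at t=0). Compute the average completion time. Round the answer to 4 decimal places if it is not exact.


SJF order (ascending): [2, 8, 12, 12, 14]
Completion times:
  Job 1: burst=2, C=2
  Job 2: burst=8, C=10
  Job 3: burst=12, C=22
  Job 4: burst=12, C=34
  Job 5: burst=14, C=48
Average completion = 116/5 = 23.2

23.2


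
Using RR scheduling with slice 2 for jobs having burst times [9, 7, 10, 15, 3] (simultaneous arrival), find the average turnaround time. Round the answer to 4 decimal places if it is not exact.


Time quantum = 2
Execution trace:
  J1 runs 2 units, time = 2
  J2 runs 2 units, time = 4
  J3 runs 2 units, time = 6
  J4 runs 2 units, time = 8
  J5 runs 2 units, time = 10
  J1 runs 2 units, time = 12
  J2 runs 2 units, time = 14
  J3 runs 2 units, time = 16
  J4 runs 2 units, time = 18
  J5 runs 1 units, time = 19
  J1 runs 2 units, time = 21
  J2 runs 2 units, time = 23
  J3 runs 2 units, time = 25
  J4 runs 2 units, time = 27
  J1 runs 2 units, time = 29
  J2 runs 1 units, time = 30
  J3 runs 2 units, time = 32
  J4 runs 2 units, time = 34
  J1 runs 1 units, time = 35
  J3 runs 2 units, time = 37
  J4 runs 2 units, time = 39
  J4 runs 2 units, time = 41
  J4 runs 2 units, time = 43
  J4 runs 1 units, time = 44
Finish times: [35, 30, 37, 44, 19]
Average turnaround = 165/5 = 33.0

33.0


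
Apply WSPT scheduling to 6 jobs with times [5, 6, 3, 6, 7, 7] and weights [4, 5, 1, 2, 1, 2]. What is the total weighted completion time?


Compute p/w ratios and sort ascending (WSPT): [(6, 5), (5, 4), (3, 1), (6, 2), (7, 2), (7, 1)]
Compute weighted completion times:
  Job (p=6,w=5): C=6, w*C=5*6=30
  Job (p=5,w=4): C=11, w*C=4*11=44
  Job (p=3,w=1): C=14, w*C=1*14=14
  Job (p=6,w=2): C=20, w*C=2*20=40
  Job (p=7,w=2): C=27, w*C=2*27=54
  Job (p=7,w=1): C=34, w*C=1*34=34
Total weighted completion time = 216

216


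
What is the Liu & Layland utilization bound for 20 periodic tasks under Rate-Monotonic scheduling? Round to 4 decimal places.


Compute 2^(1/20) = 1.0352649238
Subtract 1: 1.0352649238 - 1 = 0.0352649238
Multiply by n: 20 * 0.0352649238 = 0.7052984760
Round to 4 dp: 0.7053

0.7053


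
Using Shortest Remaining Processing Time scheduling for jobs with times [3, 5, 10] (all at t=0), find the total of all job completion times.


Since all jobs arrive at t=0, SRPT equals SPT ordering.
SPT order: [3, 5, 10]
Completion times:
  Job 1: p=3, C=3
  Job 2: p=5, C=8
  Job 3: p=10, C=18
Total completion time = 3 + 8 + 18 = 29

29


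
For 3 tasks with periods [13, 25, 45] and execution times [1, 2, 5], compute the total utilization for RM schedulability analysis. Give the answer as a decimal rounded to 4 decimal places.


Compute individual utilizations (exact fractions):
  Task 1: C/T = 1/13 (approx. 0.0769)
  Task 2: C/T = 2/25 (approx. 0.08)
  Task 3: C/T = 5/45 = 1/9 (approx. 0.1111)
Total utilization U = 1/13 + 2/25 + 1/9 = 784/2925
Rounded to 4 decimal places: U = 0.2680
RM (Liu & Layland) bound for 3 tasks = 0.779763; compare with U = 784/2925 (approx. 0.268034)
U <= bound, so schedulable by RM sufficient condition.

0.2680


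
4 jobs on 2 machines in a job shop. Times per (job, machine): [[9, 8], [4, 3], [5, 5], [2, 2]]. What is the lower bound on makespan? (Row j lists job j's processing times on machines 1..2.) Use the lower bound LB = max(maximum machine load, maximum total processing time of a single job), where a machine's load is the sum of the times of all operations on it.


Machine loads:
  Machine 1: 9 + 4 + 5 + 2 = 20
  Machine 2: 8 + 3 + 5 + 2 = 18
Max machine load = 20
Job totals:
  Job 1: 17
  Job 2: 7
  Job 3: 10
  Job 4: 4
Max job total = 17
Lower bound = max(20, 17) = 20

20


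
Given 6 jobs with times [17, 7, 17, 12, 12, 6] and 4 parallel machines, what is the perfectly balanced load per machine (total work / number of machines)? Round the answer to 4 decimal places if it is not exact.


Total processing time = 17 + 7 + 17 + 12 + 12 + 6 = 71
Number of machines = 4
Ideal balanced load = 71 / 4 = 17.75

17.75


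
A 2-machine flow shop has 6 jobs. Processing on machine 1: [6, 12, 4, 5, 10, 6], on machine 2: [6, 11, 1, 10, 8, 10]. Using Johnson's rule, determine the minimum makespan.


Apply Johnson's rule:
  Group 1 (a <= b): [(4, 5, 10), (1, 6, 6), (6, 6, 10)]
  Group 2 (a > b): [(2, 12, 11), (5, 10, 8), (3, 4, 1)]
Optimal job order: [4, 1, 6, 2, 5, 3]
Schedule:
  Job 4: M1 done at 5, M2 done at 15
  Job 1: M1 done at 11, M2 done at 21
  Job 6: M1 done at 17, M2 done at 31
  Job 2: M1 done at 29, M2 done at 42
  Job 5: M1 done at 39, M2 done at 50
  Job 3: M1 done at 43, M2 done at 51
Makespan = 51

51


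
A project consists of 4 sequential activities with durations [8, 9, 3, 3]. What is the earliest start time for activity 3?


Activity 3 starts after activities 1 through 2 complete.
Predecessor durations: [8, 9]
ES = 8 + 9 = 17

17


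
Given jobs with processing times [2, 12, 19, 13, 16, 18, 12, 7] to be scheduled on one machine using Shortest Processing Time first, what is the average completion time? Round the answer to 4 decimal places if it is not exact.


Sort jobs by processing time (SPT order): [2, 7, 12, 12, 13, 16, 18, 19]
Compute completion times sequentially:
  Job 1: processing = 2, completes at 2
  Job 2: processing = 7, completes at 9
  Job 3: processing = 12, completes at 21
  Job 4: processing = 12, completes at 33
  Job 5: processing = 13, completes at 46
  Job 6: processing = 16, completes at 62
  Job 7: processing = 18, completes at 80
  Job 8: processing = 19, completes at 99
Sum of completion times = 352
Average completion time = 352/8 = 44.0

44.0


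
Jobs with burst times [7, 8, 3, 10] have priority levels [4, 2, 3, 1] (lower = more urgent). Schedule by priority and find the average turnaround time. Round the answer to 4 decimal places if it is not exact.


Sort by priority (ascending = highest first):
Order: [(1, 10), (2, 8), (3, 3), (4, 7)]
Completion times:
  Priority 1, burst=10, C=10
  Priority 2, burst=8, C=18
  Priority 3, burst=3, C=21
  Priority 4, burst=7, C=28
Average turnaround = 77/4 = 19.25

19.25


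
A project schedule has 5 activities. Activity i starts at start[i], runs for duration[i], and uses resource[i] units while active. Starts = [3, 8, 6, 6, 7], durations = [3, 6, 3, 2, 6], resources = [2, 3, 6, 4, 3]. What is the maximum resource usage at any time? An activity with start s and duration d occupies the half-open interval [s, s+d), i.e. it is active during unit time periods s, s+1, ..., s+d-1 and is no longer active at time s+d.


Each activity i is active on [start_i, start_i + duration_i).
Compute total resource usage per time slot:
  t=0: active resources = [], total = 0
  t=1: active resources = [], total = 0
  t=2: active resources = [], total = 0
  t=3: active resources = [2], total = 2
  t=4: active resources = [2], total = 2
  t=5: active resources = [2], total = 2
  t=6: active resources = [6, 4], total = 10
  t=7: active resources = [6, 4, 3], total = 13
  t=8: active resources = [3, 6, 3], total = 12
  t=9: active resources = [3, 3], total = 6
  t=10: active resources = [3, 3], total = 6
  t=11: active resources = [3, 3], total = 6
  t=12: active resources = [3, 3], total = 6
  t=13: active resources = [3], total = 3
Peak resource demand = 13

13
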